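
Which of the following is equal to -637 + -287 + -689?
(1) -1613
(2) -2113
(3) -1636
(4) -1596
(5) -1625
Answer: 1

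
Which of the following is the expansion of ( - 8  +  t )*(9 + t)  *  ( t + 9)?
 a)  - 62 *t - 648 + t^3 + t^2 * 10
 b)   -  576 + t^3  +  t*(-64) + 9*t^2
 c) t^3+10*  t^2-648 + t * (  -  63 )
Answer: c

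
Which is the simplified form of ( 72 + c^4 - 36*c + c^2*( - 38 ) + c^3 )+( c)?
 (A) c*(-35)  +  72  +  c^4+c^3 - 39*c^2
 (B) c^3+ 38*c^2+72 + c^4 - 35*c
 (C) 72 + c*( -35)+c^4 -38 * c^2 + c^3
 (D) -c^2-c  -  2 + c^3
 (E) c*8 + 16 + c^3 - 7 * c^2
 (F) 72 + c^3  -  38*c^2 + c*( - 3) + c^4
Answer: C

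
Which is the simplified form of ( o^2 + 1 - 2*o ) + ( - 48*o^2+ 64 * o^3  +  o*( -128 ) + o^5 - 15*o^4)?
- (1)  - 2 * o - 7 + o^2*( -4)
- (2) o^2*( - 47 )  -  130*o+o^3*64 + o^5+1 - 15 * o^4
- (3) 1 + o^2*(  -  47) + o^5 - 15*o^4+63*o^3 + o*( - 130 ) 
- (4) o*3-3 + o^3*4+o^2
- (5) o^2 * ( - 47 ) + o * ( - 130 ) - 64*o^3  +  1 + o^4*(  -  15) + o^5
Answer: 2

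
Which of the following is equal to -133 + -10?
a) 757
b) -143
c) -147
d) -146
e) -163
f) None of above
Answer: b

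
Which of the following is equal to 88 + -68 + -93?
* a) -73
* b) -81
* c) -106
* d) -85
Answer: a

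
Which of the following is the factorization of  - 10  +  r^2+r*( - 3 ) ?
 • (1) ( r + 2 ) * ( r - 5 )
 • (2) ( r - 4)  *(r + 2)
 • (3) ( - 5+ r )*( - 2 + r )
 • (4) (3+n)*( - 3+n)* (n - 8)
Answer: 1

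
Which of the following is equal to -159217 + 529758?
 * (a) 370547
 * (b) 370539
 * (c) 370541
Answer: c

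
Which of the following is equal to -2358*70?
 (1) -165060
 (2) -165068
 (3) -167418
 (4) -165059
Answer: 1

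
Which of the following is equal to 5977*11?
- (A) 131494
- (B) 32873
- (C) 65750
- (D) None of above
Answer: D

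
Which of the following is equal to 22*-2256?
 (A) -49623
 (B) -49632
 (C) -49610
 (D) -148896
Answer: B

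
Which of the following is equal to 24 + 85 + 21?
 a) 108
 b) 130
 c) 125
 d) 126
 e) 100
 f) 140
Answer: b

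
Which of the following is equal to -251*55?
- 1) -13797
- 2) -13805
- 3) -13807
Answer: 2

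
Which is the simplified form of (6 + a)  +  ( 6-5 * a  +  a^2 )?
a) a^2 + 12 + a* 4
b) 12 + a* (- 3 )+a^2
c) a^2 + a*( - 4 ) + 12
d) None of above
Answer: c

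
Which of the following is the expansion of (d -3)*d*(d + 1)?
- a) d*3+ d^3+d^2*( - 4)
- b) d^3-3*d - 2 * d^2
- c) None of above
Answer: b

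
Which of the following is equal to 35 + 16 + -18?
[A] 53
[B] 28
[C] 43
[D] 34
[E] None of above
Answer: E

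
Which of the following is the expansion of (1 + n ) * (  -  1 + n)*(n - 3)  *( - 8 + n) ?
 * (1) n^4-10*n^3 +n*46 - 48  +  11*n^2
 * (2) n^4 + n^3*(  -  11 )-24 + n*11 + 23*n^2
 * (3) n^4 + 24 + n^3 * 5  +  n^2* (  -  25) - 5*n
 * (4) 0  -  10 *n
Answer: 2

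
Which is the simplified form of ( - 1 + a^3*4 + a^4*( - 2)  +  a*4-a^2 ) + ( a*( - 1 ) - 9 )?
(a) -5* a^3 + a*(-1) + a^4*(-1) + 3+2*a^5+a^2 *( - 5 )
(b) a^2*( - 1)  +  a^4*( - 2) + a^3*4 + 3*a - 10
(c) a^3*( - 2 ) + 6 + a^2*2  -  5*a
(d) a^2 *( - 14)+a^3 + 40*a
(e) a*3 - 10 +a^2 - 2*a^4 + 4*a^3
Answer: b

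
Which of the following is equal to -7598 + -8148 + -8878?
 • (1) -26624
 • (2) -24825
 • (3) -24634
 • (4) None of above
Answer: 4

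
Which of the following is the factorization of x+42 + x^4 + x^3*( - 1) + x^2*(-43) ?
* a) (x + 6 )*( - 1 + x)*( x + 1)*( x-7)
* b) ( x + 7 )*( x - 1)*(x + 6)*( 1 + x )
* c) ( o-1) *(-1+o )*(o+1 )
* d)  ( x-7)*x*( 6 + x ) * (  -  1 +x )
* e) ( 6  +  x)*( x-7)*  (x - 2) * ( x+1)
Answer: a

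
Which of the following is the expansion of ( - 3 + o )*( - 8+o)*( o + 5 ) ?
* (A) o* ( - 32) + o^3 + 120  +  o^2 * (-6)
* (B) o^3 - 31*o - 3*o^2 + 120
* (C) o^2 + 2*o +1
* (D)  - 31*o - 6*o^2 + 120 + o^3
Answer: D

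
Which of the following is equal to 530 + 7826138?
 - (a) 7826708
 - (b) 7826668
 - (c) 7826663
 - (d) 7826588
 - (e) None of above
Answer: b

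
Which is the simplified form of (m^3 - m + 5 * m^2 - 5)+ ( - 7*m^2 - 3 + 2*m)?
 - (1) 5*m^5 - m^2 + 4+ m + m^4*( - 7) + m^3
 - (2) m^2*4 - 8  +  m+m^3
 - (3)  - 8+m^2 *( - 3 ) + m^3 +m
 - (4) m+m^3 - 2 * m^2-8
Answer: 4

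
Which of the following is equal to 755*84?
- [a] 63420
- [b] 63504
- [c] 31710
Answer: a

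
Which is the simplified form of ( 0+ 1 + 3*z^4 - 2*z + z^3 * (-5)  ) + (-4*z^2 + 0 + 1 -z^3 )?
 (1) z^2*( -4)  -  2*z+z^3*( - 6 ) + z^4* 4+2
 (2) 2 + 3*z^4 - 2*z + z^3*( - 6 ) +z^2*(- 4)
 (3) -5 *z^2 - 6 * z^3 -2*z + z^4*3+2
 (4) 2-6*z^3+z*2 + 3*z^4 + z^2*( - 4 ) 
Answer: 2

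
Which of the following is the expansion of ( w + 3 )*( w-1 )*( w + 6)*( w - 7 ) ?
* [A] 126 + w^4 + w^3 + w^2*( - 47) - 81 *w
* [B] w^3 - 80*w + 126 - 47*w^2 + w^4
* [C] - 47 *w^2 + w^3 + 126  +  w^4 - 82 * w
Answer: A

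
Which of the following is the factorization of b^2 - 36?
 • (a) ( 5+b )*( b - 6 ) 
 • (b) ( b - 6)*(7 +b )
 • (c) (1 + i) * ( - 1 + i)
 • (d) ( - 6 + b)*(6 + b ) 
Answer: d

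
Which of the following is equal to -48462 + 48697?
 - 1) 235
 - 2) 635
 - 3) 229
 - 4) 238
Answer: 1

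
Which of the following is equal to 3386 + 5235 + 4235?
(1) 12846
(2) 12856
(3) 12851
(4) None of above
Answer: 2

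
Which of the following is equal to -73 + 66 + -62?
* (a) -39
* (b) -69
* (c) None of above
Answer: b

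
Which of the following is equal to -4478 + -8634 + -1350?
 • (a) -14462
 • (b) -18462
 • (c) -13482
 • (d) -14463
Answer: a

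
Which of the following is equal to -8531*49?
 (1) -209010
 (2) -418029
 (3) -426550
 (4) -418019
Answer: 4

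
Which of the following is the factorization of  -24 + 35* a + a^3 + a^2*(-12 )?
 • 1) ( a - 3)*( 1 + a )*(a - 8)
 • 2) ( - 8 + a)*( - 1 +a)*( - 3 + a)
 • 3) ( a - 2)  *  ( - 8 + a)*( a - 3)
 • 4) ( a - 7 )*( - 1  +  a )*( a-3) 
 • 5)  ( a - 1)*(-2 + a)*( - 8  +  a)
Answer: 2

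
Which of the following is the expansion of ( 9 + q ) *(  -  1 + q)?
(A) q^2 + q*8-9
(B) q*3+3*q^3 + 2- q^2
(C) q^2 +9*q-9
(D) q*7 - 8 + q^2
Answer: A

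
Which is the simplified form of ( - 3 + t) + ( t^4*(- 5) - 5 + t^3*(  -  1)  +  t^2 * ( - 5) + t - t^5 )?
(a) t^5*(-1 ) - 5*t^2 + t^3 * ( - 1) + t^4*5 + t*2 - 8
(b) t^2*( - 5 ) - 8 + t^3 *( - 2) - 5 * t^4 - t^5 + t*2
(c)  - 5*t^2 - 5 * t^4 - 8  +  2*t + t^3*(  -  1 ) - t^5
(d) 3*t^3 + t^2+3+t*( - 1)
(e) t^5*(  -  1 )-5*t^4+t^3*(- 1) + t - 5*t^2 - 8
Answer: c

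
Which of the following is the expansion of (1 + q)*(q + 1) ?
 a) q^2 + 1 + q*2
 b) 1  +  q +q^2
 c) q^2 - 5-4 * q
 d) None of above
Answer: a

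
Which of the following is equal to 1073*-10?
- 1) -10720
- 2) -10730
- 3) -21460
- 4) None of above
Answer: 2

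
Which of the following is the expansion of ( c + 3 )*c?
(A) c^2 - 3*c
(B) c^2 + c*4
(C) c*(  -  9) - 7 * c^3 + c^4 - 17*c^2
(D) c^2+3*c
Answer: D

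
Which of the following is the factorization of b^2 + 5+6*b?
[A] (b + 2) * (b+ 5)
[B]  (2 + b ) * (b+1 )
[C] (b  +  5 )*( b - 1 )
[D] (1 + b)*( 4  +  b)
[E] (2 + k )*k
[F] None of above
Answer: F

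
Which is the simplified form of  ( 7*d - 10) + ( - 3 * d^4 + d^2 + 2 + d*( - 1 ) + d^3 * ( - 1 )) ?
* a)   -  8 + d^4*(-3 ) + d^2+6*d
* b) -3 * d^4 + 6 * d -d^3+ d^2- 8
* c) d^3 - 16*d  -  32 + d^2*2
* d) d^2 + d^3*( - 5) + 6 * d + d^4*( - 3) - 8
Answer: b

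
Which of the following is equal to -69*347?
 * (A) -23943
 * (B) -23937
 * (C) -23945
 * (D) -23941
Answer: A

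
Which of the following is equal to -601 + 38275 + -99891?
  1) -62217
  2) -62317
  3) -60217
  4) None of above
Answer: 1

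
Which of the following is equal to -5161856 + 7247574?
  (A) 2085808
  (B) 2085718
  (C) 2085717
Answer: B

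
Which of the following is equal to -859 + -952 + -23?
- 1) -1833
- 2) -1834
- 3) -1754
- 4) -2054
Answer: 2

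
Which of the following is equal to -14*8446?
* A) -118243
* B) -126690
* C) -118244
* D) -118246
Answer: C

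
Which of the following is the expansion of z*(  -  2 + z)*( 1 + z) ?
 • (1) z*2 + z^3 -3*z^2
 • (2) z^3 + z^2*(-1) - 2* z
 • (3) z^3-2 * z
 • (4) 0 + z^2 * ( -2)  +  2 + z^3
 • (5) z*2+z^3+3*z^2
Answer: 2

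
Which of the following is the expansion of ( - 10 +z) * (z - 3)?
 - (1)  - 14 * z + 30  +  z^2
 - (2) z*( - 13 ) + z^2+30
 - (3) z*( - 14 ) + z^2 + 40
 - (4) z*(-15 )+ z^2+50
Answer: 2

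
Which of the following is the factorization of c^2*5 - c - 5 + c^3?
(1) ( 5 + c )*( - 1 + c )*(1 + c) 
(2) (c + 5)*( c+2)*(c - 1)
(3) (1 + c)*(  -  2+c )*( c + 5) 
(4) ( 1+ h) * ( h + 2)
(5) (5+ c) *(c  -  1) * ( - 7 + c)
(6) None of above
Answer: 1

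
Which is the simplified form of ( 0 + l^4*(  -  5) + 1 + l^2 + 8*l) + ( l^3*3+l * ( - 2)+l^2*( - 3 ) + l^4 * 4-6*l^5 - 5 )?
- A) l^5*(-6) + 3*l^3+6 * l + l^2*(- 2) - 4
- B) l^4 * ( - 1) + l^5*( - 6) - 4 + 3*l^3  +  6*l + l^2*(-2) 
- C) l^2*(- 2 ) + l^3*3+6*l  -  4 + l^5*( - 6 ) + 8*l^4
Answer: B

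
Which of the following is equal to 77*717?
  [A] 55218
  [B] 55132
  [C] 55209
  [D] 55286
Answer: C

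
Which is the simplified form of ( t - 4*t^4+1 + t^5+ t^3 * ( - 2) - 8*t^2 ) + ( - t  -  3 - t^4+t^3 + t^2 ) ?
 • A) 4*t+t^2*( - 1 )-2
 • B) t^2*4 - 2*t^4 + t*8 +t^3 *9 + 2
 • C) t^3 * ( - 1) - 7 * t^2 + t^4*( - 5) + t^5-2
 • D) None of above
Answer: C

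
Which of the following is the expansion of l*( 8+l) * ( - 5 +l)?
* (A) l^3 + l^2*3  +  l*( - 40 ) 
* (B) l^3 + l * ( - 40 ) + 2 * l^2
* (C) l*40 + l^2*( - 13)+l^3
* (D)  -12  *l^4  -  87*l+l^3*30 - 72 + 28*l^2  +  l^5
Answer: A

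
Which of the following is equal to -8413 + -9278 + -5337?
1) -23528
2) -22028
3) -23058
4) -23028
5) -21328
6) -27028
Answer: 4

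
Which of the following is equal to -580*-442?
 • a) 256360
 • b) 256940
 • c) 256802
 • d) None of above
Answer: a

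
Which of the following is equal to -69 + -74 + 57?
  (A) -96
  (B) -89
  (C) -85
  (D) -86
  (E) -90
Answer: D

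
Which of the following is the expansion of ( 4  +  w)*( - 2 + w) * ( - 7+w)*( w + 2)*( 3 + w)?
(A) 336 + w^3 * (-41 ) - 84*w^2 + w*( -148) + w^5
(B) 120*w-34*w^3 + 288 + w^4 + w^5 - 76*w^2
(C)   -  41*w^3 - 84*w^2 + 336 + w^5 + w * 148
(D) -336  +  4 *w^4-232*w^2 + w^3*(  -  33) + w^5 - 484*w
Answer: C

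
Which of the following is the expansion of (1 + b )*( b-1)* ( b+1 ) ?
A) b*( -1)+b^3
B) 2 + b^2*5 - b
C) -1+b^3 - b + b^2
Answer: C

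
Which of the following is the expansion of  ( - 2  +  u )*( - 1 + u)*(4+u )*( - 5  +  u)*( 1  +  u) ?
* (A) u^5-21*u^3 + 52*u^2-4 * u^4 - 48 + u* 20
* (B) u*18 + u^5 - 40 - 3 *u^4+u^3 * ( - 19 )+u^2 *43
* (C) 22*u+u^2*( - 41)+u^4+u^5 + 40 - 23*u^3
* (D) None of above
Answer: B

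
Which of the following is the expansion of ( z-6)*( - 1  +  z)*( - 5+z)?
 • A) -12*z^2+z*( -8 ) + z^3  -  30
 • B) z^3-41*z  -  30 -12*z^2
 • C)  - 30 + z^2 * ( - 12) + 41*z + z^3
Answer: C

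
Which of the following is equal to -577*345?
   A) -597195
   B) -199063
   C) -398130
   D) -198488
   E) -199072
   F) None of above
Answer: F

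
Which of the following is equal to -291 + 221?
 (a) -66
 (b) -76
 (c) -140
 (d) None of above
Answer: d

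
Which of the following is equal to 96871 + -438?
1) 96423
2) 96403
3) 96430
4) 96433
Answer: 4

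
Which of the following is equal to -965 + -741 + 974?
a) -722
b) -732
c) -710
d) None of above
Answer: b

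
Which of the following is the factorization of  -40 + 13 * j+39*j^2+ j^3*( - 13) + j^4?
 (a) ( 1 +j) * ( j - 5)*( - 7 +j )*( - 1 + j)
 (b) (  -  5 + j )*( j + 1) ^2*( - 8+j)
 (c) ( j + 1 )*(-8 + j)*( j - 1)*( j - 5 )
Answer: c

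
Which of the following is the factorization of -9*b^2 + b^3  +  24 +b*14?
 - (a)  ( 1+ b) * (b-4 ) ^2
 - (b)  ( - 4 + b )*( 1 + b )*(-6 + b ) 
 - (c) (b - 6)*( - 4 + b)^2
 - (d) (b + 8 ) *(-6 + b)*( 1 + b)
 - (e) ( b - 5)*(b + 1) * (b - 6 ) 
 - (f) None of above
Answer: b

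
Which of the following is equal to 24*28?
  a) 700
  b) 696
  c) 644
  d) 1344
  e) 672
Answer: e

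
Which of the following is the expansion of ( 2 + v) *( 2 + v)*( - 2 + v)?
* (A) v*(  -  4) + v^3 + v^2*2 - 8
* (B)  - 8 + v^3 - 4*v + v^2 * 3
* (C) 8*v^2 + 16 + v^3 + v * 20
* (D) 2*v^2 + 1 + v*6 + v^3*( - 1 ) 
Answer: A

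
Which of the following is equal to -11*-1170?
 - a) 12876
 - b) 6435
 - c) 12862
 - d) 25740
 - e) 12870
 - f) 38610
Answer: e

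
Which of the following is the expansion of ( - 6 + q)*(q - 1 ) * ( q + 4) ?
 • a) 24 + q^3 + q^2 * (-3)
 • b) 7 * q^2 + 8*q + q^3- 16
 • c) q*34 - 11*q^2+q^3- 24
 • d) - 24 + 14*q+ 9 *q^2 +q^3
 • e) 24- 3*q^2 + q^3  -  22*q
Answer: e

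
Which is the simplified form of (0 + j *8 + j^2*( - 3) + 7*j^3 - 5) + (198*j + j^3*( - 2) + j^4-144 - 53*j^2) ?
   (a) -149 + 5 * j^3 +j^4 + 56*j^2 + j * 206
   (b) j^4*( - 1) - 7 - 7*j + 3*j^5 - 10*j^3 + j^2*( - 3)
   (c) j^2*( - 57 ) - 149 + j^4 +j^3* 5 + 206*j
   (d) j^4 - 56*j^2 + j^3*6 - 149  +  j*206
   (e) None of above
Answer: e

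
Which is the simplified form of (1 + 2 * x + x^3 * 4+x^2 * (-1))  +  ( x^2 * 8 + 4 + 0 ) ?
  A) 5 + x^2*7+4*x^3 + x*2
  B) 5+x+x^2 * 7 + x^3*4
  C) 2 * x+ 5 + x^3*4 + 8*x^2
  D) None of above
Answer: A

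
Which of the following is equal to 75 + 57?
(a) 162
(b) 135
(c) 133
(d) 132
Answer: d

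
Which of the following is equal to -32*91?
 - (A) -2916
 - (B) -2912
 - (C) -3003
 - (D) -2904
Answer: B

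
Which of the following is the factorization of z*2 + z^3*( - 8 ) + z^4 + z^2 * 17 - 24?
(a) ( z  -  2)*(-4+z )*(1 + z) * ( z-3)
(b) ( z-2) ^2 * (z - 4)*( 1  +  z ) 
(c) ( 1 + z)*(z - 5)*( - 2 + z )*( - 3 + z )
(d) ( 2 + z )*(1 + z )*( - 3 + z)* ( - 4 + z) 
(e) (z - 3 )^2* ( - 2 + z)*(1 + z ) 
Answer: a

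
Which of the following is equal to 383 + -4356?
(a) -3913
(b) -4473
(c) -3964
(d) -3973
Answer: d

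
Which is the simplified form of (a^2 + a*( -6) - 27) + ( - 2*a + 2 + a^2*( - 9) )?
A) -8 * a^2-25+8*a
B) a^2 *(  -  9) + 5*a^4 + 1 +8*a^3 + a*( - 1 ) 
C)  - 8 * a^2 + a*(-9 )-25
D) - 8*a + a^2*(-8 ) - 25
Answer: D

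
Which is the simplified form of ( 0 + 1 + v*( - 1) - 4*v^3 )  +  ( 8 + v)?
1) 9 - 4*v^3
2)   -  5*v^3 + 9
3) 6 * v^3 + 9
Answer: 1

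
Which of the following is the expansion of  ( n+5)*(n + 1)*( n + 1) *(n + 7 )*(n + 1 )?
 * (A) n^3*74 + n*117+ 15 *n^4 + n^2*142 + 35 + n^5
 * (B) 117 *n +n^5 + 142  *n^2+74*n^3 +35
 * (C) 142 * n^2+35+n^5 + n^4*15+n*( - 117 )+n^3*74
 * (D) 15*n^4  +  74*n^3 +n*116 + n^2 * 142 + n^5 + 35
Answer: A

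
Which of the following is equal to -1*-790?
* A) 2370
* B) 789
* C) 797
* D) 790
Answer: D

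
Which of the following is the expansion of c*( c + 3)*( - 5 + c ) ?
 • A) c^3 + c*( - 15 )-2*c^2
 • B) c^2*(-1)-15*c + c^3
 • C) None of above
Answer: A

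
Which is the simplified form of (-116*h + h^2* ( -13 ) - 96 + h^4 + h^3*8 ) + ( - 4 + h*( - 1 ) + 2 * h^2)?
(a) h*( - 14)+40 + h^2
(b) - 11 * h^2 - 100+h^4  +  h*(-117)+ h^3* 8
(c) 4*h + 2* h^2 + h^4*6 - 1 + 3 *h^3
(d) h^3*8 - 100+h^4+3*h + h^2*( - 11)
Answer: b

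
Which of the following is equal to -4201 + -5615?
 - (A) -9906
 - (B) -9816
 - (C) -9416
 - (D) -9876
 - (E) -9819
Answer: B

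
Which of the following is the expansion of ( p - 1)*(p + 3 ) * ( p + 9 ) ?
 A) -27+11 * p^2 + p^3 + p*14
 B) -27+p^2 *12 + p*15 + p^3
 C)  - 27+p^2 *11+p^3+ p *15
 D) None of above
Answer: C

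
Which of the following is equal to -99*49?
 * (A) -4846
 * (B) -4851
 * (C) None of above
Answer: B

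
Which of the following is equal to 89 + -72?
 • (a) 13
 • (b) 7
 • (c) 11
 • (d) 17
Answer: d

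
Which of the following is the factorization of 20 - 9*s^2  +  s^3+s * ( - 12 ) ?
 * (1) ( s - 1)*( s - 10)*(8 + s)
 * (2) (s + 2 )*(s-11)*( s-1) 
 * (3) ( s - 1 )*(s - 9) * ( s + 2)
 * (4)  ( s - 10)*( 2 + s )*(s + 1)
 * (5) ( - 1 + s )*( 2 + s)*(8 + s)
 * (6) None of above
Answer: 6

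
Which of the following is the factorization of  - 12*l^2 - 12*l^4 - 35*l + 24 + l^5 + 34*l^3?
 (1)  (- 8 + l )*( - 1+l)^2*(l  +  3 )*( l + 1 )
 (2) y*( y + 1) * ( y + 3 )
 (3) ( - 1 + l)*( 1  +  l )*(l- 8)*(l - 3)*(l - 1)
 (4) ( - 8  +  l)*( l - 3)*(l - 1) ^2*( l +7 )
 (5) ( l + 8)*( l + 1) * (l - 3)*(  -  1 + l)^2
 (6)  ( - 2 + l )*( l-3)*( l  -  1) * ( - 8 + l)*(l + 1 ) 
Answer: 3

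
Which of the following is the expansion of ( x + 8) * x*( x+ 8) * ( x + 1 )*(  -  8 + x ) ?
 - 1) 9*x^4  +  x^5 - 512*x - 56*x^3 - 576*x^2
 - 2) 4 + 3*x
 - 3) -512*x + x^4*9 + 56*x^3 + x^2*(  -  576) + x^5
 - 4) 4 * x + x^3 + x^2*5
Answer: 1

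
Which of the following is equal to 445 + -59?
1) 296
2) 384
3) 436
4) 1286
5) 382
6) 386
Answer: 6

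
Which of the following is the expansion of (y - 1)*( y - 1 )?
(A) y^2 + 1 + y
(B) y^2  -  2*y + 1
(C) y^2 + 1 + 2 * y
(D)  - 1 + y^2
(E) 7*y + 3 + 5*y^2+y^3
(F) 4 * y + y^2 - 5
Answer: B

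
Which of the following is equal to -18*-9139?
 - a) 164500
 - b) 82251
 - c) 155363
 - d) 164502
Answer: d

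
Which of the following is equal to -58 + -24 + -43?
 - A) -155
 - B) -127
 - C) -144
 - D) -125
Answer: D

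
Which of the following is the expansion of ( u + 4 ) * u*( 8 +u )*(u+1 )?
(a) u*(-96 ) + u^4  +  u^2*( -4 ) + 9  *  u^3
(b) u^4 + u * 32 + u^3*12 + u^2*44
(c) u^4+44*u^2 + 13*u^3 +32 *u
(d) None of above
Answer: c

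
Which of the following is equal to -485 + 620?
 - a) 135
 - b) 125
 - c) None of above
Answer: a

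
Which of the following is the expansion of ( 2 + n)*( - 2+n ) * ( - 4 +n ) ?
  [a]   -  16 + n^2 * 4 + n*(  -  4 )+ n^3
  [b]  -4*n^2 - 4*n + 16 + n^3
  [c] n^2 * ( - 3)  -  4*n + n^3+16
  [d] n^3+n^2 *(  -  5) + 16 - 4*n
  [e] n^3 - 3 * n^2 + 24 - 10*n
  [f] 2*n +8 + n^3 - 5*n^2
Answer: b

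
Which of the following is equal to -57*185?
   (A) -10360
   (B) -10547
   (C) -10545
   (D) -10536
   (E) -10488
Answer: C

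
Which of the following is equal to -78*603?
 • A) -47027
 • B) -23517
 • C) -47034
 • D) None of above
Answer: C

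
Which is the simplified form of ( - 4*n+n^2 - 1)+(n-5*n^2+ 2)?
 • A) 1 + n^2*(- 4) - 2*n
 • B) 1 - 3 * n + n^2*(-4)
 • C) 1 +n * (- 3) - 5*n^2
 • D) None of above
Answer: B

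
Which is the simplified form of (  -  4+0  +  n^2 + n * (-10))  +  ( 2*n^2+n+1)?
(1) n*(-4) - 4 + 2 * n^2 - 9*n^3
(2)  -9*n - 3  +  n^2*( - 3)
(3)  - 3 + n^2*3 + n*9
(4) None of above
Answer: 4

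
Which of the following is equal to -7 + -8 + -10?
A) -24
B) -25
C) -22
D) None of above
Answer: B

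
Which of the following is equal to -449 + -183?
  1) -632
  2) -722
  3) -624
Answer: 1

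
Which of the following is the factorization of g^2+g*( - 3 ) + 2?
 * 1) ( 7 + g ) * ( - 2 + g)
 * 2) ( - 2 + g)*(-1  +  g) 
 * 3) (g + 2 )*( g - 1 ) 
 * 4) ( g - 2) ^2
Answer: 2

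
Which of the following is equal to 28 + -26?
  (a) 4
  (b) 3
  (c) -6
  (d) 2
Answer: d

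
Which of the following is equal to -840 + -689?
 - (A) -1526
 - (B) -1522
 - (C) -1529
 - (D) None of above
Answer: C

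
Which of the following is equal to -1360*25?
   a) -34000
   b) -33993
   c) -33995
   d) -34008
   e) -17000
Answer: a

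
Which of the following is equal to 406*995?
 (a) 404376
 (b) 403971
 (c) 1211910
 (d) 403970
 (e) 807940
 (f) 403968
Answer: d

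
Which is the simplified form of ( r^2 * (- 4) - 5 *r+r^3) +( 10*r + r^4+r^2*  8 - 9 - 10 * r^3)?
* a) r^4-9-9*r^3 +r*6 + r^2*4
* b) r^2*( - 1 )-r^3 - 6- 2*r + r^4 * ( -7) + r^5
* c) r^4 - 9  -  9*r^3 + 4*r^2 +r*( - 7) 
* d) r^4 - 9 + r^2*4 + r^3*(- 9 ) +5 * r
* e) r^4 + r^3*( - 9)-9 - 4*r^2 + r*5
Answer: d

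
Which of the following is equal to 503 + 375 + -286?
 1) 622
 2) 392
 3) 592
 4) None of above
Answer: 3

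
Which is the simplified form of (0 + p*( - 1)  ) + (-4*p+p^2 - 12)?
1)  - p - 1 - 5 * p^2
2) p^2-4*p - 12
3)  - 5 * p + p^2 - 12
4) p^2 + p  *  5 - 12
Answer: 3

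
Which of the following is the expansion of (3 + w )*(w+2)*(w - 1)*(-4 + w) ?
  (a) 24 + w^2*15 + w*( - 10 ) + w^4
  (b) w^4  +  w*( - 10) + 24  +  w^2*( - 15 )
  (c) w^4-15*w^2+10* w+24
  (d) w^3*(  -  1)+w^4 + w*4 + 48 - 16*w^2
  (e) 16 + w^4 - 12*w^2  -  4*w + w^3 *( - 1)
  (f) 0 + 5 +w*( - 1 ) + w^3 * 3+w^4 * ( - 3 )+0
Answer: b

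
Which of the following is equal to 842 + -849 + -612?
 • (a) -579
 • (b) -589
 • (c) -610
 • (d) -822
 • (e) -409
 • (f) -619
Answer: f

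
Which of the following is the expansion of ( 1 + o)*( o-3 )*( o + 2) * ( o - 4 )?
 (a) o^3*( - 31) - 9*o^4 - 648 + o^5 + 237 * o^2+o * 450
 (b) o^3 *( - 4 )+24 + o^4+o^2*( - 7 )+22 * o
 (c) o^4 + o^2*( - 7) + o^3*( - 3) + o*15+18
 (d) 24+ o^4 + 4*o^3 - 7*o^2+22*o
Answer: b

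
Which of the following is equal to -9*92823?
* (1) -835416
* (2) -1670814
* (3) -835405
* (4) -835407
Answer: 4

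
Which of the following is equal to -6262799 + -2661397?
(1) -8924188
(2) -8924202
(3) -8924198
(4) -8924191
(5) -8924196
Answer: 5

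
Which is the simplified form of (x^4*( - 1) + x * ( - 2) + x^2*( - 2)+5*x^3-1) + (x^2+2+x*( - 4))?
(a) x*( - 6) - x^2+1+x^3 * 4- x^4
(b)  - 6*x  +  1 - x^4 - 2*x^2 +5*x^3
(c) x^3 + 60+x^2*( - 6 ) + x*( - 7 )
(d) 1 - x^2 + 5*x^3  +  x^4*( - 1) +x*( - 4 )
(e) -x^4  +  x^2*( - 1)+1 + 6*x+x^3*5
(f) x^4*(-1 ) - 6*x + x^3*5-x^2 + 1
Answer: f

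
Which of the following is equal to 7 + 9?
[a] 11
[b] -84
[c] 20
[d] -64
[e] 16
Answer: e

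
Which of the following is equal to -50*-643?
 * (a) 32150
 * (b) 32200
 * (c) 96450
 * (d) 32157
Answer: a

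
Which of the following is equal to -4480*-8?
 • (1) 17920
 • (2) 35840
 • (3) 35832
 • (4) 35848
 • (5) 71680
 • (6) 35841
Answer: 2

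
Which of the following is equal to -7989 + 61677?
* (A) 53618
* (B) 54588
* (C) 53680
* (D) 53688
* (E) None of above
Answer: D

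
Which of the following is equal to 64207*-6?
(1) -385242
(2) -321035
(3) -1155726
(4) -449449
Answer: 1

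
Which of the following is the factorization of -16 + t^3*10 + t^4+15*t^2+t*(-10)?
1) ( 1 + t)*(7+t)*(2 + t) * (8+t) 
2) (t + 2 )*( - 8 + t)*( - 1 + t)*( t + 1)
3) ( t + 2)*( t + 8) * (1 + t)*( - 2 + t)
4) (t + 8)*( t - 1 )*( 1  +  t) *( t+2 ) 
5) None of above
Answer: 4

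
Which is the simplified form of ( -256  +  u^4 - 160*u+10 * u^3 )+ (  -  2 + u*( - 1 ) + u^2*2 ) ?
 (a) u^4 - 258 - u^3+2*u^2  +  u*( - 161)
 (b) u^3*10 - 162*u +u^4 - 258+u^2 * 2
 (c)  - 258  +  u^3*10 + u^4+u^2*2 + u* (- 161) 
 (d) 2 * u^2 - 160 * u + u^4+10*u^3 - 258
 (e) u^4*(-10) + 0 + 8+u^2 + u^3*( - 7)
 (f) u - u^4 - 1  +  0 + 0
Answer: c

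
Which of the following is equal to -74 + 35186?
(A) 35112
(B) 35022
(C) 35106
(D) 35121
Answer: A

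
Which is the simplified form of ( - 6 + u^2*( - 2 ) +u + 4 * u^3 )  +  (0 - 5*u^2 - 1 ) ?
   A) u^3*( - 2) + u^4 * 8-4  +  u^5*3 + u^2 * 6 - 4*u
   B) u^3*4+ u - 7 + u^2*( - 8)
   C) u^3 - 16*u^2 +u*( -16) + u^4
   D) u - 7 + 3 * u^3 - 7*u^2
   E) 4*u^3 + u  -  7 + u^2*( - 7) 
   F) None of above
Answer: E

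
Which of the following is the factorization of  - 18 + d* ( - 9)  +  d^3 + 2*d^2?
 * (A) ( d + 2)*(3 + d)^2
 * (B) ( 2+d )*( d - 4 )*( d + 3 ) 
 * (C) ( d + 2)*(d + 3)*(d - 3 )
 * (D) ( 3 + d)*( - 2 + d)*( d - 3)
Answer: C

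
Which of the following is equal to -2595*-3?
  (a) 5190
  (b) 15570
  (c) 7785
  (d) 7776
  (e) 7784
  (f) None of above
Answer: c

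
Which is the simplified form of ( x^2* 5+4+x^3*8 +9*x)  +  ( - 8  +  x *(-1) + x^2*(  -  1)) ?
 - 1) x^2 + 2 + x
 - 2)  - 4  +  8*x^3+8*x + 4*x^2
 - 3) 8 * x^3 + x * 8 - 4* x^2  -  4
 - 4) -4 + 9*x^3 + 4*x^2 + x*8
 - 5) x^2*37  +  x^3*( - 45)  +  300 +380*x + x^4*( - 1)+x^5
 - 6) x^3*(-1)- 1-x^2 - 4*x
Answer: 2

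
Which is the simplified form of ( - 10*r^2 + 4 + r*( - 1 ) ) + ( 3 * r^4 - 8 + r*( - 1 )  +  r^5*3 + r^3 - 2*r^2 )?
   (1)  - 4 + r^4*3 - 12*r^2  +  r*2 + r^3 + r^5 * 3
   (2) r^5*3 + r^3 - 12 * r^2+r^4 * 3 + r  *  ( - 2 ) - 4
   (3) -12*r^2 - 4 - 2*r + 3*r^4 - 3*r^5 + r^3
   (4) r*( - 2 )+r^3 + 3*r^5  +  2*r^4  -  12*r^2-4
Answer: 2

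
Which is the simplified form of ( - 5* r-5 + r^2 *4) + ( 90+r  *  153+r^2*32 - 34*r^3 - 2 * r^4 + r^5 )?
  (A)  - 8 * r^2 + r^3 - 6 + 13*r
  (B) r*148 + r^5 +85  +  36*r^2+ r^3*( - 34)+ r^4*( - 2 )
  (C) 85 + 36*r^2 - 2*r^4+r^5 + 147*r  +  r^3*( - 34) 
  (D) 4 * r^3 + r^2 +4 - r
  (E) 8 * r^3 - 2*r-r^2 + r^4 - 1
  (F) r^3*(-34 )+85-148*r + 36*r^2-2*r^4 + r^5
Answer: B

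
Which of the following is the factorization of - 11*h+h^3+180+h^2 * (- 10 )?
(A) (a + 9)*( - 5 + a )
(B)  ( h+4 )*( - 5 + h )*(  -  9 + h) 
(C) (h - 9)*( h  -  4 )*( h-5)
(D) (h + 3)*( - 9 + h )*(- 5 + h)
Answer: B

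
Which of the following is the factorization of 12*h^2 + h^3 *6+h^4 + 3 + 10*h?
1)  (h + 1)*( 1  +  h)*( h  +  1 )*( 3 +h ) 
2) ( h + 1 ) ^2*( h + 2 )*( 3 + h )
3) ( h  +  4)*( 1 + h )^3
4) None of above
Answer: 1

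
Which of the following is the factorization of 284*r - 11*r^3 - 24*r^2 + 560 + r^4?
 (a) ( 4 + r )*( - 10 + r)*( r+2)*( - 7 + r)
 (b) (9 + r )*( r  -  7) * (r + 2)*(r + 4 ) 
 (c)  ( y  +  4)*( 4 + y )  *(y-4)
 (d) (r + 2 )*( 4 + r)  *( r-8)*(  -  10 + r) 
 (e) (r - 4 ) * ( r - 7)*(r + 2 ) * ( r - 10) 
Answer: a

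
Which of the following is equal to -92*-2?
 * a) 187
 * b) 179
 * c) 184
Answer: c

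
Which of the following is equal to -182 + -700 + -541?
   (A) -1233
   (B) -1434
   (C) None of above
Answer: C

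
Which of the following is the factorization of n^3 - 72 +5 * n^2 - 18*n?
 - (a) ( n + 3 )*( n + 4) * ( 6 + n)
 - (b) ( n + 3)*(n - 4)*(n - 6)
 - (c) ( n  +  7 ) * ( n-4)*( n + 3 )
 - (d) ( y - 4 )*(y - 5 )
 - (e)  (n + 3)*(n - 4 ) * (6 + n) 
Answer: e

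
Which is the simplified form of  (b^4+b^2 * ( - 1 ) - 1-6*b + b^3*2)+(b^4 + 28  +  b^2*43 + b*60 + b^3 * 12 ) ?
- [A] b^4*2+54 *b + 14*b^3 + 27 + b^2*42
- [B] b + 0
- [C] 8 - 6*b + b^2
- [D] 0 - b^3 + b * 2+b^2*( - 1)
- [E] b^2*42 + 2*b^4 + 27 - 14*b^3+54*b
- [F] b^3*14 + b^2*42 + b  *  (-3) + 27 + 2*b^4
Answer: A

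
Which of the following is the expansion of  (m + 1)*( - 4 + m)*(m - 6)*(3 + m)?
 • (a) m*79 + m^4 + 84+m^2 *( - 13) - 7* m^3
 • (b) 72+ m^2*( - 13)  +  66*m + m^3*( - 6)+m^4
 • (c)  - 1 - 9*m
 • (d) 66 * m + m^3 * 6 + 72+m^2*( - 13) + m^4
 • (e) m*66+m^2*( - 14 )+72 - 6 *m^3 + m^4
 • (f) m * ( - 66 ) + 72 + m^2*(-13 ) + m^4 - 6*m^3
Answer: b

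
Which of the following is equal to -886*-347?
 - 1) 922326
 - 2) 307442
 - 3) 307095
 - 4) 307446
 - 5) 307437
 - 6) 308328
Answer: 2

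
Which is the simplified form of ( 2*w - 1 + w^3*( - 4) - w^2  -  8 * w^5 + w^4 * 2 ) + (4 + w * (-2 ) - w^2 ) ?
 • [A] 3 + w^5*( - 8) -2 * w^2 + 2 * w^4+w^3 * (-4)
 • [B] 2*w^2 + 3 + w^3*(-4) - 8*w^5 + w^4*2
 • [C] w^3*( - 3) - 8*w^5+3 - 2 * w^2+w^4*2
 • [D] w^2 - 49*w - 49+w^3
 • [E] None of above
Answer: A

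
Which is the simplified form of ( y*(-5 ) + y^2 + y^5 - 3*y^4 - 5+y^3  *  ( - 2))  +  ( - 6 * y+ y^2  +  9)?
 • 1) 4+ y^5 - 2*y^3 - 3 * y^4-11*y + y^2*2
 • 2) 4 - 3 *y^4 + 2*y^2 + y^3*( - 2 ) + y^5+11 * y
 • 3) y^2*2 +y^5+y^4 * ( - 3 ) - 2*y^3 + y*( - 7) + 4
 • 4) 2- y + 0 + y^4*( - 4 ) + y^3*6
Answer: 1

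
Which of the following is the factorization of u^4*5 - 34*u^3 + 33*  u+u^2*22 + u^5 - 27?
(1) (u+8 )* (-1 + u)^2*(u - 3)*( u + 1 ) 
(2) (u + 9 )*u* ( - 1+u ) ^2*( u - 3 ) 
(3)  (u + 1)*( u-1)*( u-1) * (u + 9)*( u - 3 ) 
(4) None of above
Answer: 3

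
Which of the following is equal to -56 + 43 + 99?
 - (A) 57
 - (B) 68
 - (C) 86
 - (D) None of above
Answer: C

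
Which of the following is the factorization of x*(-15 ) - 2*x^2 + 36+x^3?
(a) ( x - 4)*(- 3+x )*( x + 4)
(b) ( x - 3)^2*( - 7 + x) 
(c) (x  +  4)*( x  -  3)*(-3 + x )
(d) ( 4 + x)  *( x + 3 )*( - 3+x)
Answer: c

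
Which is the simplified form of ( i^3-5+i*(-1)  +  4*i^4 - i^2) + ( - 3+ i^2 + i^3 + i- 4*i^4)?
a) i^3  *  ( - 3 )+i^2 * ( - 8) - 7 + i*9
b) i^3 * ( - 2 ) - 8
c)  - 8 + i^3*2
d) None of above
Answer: c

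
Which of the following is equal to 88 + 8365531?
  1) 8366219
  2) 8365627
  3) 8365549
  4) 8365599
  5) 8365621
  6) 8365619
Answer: 6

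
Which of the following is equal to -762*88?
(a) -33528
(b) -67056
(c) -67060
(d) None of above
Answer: b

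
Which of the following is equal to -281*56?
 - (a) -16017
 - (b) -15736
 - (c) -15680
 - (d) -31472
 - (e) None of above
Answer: b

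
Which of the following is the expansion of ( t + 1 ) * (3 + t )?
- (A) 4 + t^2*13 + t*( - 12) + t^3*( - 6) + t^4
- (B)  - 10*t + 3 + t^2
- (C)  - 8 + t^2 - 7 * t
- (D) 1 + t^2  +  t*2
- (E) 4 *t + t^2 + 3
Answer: E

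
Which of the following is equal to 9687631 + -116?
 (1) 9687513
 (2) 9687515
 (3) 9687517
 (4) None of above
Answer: 2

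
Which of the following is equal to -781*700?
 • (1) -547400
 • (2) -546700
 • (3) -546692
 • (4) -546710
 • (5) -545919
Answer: 2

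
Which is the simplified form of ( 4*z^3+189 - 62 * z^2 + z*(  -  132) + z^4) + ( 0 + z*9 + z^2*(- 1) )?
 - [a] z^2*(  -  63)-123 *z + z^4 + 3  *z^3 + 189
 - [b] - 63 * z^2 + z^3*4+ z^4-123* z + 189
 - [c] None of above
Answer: b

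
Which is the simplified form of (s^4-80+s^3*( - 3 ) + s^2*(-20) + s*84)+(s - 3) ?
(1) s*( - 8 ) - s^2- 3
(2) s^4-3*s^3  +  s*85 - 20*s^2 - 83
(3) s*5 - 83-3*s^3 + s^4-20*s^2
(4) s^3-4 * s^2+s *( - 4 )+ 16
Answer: 2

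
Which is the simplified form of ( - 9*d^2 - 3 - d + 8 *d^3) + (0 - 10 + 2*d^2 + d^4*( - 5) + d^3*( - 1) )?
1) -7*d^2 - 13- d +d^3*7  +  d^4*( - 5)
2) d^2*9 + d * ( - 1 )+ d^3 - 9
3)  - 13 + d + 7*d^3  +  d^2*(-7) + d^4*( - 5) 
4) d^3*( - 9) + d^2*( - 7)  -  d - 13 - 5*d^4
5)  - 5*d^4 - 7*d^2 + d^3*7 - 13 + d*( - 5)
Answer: 1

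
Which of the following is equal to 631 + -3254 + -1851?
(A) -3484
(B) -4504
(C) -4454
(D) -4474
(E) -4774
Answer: D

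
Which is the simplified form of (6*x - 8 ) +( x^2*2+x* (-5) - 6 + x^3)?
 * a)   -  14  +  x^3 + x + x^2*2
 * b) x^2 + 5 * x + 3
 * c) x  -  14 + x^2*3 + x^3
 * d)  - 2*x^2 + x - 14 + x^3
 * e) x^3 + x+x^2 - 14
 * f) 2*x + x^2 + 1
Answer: a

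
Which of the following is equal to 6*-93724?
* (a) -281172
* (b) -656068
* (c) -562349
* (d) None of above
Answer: d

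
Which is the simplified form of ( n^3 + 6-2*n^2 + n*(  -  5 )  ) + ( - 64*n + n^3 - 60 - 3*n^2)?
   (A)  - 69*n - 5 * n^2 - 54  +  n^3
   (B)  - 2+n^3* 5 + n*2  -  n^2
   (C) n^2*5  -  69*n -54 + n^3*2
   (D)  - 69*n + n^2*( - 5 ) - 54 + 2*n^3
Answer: D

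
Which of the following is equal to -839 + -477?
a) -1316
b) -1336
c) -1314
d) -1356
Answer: a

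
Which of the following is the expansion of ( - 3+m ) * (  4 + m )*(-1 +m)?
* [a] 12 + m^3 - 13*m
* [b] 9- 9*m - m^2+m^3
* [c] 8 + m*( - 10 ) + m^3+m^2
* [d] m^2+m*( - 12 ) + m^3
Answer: a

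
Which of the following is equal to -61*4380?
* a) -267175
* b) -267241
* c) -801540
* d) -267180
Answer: d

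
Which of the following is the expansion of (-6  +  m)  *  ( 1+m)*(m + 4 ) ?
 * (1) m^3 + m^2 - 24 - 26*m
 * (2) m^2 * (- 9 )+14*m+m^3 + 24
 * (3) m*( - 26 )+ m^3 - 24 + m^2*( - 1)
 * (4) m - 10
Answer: 3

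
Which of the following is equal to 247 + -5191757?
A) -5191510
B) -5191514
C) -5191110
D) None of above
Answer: A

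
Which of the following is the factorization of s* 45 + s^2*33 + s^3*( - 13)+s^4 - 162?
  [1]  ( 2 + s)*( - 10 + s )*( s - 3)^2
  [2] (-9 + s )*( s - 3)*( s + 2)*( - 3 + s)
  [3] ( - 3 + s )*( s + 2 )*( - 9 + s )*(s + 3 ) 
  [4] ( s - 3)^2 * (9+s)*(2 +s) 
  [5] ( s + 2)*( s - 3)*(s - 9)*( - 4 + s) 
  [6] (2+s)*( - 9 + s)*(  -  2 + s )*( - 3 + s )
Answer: 2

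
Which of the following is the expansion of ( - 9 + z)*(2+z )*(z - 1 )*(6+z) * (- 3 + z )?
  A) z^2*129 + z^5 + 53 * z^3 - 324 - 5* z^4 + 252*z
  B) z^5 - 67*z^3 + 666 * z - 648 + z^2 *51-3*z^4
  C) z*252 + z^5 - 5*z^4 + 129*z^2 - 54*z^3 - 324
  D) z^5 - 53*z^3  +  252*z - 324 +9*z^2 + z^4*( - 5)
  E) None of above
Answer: E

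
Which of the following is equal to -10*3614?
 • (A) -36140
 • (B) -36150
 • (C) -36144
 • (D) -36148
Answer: A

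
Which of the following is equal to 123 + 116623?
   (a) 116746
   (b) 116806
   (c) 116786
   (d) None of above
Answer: a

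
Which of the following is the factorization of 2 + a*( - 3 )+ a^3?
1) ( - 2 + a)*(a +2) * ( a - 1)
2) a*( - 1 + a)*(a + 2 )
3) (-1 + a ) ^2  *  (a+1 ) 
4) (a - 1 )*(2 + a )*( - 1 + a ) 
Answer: 4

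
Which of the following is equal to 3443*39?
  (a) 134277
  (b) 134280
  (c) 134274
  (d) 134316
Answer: a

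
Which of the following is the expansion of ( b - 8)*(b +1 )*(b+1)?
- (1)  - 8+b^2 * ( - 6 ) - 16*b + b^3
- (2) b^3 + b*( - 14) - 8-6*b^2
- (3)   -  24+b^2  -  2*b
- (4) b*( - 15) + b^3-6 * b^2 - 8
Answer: 4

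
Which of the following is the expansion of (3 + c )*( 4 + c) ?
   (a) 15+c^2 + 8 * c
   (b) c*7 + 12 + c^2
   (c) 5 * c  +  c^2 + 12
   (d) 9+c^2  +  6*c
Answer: b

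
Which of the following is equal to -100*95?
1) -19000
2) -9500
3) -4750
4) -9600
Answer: 2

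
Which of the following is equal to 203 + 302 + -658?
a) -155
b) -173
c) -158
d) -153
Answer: d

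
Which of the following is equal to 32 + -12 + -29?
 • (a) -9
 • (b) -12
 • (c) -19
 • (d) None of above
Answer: a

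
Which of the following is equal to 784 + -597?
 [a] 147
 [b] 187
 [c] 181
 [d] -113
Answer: b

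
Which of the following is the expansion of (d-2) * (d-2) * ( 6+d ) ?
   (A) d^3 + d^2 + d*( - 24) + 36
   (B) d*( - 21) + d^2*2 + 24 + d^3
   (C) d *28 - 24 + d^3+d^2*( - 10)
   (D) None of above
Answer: D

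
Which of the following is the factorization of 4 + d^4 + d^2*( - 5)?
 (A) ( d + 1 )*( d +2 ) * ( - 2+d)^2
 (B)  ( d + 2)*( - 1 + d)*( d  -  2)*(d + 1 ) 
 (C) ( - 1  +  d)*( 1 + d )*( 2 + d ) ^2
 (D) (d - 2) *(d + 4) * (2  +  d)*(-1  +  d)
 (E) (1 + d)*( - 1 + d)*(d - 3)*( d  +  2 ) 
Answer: B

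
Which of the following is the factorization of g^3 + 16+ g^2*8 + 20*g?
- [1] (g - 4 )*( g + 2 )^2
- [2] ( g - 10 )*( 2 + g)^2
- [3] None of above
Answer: 3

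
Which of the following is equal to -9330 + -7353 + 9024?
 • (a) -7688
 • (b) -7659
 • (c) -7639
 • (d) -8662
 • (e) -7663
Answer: b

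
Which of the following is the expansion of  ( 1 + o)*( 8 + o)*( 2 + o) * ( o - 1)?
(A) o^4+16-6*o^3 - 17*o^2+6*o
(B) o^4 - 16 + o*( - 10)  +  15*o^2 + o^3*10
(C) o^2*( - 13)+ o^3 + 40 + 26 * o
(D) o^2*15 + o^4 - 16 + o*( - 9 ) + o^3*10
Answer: B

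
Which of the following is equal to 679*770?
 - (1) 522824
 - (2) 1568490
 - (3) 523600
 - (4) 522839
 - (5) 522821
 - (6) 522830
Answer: 6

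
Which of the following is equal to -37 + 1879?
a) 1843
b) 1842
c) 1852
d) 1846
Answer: b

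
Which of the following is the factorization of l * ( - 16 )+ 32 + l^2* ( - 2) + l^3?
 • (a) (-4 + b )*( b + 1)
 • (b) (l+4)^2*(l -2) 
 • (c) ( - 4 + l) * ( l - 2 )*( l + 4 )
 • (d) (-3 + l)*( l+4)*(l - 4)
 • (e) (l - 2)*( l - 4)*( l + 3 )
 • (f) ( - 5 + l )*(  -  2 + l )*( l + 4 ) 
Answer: c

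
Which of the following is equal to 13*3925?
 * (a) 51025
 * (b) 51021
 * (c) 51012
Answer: a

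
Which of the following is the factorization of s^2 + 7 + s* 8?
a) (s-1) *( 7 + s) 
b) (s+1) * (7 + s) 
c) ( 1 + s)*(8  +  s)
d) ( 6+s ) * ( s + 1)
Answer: b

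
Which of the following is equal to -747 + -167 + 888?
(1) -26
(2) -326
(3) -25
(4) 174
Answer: 1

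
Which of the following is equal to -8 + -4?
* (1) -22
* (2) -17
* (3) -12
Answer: 3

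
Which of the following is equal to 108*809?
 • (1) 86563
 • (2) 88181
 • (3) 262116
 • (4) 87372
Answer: 4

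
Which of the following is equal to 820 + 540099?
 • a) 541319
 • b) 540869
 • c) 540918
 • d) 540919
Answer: d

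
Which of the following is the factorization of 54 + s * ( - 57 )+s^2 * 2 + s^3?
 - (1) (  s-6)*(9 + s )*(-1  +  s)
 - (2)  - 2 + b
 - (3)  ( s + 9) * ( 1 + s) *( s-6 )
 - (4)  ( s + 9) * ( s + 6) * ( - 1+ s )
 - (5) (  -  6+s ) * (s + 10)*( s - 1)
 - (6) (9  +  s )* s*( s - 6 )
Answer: 1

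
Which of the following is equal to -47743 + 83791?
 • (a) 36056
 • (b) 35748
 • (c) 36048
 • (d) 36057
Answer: c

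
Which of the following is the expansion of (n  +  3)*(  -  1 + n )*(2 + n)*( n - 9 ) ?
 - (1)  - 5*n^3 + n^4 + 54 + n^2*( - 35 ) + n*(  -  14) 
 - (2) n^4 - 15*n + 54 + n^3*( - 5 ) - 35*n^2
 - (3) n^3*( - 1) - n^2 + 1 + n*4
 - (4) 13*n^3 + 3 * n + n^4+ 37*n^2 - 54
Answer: 2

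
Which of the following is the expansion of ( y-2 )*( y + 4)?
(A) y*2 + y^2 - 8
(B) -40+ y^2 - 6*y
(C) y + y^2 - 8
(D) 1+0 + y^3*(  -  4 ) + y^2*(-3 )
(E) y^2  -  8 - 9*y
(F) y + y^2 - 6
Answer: A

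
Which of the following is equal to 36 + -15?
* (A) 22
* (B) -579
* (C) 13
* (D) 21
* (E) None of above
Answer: D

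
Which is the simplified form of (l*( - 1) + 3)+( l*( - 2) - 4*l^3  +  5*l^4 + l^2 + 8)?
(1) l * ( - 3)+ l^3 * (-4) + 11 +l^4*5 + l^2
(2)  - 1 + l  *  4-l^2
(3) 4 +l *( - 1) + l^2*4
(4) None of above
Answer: 1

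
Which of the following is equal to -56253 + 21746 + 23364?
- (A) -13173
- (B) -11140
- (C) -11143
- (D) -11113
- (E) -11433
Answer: C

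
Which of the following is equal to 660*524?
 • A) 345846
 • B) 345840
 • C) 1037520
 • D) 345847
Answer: B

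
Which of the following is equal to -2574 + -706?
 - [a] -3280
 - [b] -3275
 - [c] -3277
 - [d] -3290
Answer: a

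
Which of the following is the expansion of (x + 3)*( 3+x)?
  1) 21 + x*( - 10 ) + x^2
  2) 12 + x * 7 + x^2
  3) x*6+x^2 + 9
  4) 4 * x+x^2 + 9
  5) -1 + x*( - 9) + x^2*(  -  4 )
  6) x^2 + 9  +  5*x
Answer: 3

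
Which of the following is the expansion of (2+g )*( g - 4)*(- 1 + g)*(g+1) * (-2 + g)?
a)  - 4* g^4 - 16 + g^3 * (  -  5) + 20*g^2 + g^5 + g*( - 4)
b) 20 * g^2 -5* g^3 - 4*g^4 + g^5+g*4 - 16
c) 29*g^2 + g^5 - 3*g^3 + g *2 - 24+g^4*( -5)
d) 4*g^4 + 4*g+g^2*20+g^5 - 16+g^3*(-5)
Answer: b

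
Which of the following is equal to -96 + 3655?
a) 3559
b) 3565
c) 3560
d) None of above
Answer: a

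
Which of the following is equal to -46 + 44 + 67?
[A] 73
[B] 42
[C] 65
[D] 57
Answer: C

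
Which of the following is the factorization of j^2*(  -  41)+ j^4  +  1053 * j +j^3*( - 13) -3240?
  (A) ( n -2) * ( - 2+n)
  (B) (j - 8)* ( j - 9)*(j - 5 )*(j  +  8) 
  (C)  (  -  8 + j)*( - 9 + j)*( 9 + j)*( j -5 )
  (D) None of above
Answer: C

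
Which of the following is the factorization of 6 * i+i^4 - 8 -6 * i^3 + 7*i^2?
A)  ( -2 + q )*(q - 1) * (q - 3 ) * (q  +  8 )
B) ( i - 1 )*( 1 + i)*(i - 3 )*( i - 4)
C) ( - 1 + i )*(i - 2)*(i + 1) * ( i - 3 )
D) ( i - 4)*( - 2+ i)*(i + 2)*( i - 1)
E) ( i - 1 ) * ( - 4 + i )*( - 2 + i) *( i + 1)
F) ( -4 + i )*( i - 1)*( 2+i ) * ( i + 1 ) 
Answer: E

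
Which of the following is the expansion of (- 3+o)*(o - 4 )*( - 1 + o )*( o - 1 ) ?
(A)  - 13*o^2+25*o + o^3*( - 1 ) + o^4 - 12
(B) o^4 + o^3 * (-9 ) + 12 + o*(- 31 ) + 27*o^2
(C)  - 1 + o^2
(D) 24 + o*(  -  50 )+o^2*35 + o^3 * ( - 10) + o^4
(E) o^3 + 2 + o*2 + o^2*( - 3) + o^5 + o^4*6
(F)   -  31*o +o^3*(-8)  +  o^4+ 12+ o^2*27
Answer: B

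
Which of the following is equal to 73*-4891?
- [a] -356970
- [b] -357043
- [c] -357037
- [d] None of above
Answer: b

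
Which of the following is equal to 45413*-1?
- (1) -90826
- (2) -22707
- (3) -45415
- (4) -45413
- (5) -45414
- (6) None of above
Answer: 4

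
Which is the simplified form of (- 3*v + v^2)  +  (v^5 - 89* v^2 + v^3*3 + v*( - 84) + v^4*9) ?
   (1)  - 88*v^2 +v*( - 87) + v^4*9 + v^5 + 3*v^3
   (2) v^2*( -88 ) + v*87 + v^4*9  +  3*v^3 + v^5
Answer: 1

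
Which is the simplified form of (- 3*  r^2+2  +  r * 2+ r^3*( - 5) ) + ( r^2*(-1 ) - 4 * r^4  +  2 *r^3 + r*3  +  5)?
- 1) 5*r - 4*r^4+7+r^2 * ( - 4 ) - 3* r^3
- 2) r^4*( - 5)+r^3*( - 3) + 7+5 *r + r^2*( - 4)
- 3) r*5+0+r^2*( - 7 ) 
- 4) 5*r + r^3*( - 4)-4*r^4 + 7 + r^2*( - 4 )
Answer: 1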